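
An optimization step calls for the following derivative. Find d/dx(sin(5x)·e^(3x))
Product rule: (fg)'=f'g+fg'
f=sin(5x), f'=5·cos(5x)
g=e^(3x), g'=3·e^(3x)

Answer: 5·cos(5x)·e^(3x)+3·sin(5x)·e^(3x)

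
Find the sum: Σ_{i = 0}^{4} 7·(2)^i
Geometric series: S=a(1 - r^n)/(1 - r)
a=7, r=2, n=5
S=7(1-32)/-1=217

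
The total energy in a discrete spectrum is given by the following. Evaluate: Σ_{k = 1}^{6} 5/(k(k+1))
Partial fractions: 5/(k(k+1))=5/k - 5/(k+1)
Telescoping sum: 5(1-1/7)=5·6/7

Answer: 30/7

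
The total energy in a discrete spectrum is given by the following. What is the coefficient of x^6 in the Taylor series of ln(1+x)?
ln(1 + x)=Σ (-1)^(n + 1) x^n/n
Coefficient of x^6=(-1)^7/6=-1/6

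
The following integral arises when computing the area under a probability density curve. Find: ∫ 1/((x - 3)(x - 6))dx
Partial fractions: 1/((x-3)(x-6))=A/(x-3) + B/(x-6)
A=-1/3, B=1/3
∫ [-1/3· 1/(x-3) + 1/3· 1/(x-6)] dx
=(1/3)[ln|x-6| - ln|x-3|] + C

Answer: (1/3)·ln|(x-6)/(x-3)| + C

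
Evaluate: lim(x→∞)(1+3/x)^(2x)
Rewrite as [(1+3/x)^x]^2.
lim(1+3/x)^x = e^3, so limit = (e^3)^2 = e^6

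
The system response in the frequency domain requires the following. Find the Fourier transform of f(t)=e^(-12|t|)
Using the standard pair: F{e^(-a|t|)}=2a/(a^2+omega^2)
With a=12: F(omega)=24/(144+omega^2)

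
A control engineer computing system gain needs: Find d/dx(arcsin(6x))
d/dx[arcsin(u)] = u'/√(1-u²), u = 6x, u' = 6

Answer: 6/√(1-36x²)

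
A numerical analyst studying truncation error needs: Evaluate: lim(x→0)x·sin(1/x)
Squeeze theorem: -|x| ≤ x·sin(1/x) ≤ |x|
Since x → 0 as x → 0, by squeeze theorem the limit is 0

Answer: 0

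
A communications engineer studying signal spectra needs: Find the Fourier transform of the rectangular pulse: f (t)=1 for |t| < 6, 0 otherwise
F(omega) = integral from -6 to 6 of e^(-j * omega * t) dt
= 2 * sin(6 * omega)/omega = 12 * sinc(6 * omega/pi)

Answer: 2 * sin(6 * omega)/omega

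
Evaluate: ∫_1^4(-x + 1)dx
Step 1: Find antiderivative F(x) = (-1/2)x^2 + x
Step 2: F(4) - F(1) = -4 - (1/2) = -9/2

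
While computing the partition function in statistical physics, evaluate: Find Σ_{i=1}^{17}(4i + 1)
= 4·Σ i + 1·17 = 4·153 + 17 = 629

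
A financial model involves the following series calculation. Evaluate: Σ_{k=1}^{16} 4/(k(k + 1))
Partial fractions: 4/(k(k+1)) = 4/k - 4/(k+1)
Telescoping sum: 4(1-1/17) = 4·16/17

Answer: 64/17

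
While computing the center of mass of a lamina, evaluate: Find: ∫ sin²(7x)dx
Using identity sin²(u)=(1 - cos(2u))/2:
∫ (1 - cos(14x))/2 dx=x/2 - sin(14x)/28+C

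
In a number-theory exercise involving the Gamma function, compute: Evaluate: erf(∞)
erf(∞) = 1 (the error function converges to 1)

Answer: 1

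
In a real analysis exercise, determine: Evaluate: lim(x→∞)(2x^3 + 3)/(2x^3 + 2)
Divide numerator and denominator by x^3:
lim (2+3/x^3)/(2+2/x^3) = 1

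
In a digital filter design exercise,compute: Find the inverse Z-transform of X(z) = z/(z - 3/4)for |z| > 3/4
Standard pair: z/(z-a) <-> a^n * u[n] for causal signals
With a=3/4: x[n]=(3/4)^n * u[n]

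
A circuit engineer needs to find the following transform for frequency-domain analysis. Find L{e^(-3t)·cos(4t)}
First shifting: L{e^(at)f(t)} = F(s-a)
L{cos(4t)} = s/(s²+16)
Shift: (s+3)/((s+3)²+16)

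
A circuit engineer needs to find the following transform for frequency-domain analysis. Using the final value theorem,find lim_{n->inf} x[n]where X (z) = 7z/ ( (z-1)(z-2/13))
Final value theorem: lim x[n]=lim_{z->1} (z-1) * X(z)
(z-1) * X(z)=7z/(z-2/13)
As z->1: 7/(1-2/13)=7/(11/13)=91/11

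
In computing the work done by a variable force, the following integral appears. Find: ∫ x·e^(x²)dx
Let u=x², du=2x dx
∫ (1/2)e^u du=e^u/2 + C

Answer: e^(x²)/2 + C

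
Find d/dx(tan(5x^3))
Chain rule: d/dx[tan(u)]=sec²(u)·u' where u=5x^3
u'=15x^2

Answer: 15x^2·sec²(5x^3)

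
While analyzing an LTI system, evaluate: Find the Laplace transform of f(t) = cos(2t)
L{cos(wt)}=s/(s²+w²)
L{cos(2t)}=s/(s²+4)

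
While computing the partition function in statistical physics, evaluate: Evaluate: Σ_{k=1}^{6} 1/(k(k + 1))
Partial fractions: 1/(k(k+1))=1/k - 1/(k+1)
Telescoping sum: 1(1-1/7)=1·6/7

Answer: 6/7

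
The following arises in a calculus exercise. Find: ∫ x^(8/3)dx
Power rule: ∫ x^(8/3) dx = x^(11/3)/(11/3)+C

Answer: (3/11)·x^(11/3)+C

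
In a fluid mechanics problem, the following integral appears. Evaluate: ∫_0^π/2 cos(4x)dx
Antiderivative: sin(4x)/4
Evaluate at bounds: [sin(4·π/2)/4] - [sin(4·0)/4]
=((0) - (0))/4=0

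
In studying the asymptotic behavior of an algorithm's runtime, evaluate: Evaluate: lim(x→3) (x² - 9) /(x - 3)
Factor: (x² - 9)=(x-3)(x+3)
Cancel (x-3): lim(x→3) (x+3)=6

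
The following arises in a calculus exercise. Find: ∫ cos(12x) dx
Using substitution u=12x: ∫ cos(u) du/12=sin(u)/12+C

Answer: (1/12)sin(12x)+C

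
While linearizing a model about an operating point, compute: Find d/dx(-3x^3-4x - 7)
Power rule: d/dx(ax^n)=n·a·x^(n-1)
Term by term: -9·x^2 - 4

Answer: -9x^2 - 4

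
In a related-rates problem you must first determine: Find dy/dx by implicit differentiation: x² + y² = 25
Differentiate both sides: 2x + 2y·(dy/dx)=0
Solve: dy/dx=-2x/(2y)=-x/y

Answer: dy/dx=-x/y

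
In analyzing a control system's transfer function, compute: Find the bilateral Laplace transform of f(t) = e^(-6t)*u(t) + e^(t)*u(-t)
For e^(-6t)*u(t): L = 1/(s+6), Re(s) > -6
For e^(t)*u(-t): L = -1/(s-1), Re(s) < 1
Combined: F(s) = 1/(s+6)-1/(s-1), -6 < Re(s) < 1

Answer: 1/(s+6)-1/(s-1), ROC: -6 < Re(s) < 1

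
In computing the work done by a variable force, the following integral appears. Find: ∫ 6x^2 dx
Using power rule: ∫ 6x^2 dx = 6/3 x^3+C = 2x^3+C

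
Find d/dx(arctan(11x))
d/dx[arctan(u)] = u'/(1 + u²), u = 11x, u' = 11

Answer: 11/(1 + 121x²)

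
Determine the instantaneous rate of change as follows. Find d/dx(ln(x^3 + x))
Chain rule: d/dx[ln(u)]=u'/u where u=x^3 + x
u'=3x^2 + 1

Answer: (3x^2 + 1)/(x^3 + x)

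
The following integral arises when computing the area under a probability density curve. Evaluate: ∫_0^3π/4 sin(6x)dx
Antiderivative: -cos(6x)/6
Evaluate at bounds: [-cos(6·3π/4)/6] - [-cos(6·0)/6]
= (-(0) + (1))/6 = 1/6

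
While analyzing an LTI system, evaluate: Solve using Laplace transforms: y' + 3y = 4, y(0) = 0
Take L of both sides: sY(s) - 0 + 3Y(s)=4/s
Y(s)(s + 3)=4/s + 0
Y(s)=4/(s(s + 3)) + 0/(s + 3)
Partial fractions: 4/(s(s + 3))=(4/3)/s - (4/3)/(s + 3)
So Y(s)=(4/3)/s - (4/3)/(s + 3)
Inverse transform (L^(-1){1/s}=1, L^(-1){1/(s + 3)}=e^(-3t)):

Answer: y(t)=4/3 - (4/3)·e^(-3t)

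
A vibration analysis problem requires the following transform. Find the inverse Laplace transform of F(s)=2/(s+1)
L^(-1){2/(s-a)}=c·e^(at)
Here a=-1, c=2

Answer: 2e^(-t)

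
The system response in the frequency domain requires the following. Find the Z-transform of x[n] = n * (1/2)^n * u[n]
Using the property Z{n*a^n*u[n]} = az/(z-a)^2
With a = 1/2: X(z) = (1/2)z/(z - 1/2)^2, |z| > 1/2

Answer: (1/2)z/(z - 1/2)^2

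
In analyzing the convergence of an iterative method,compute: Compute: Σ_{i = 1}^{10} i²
Using formula: Σ i^2=n(n+1)(2n+1)/6=10·11·21/6=385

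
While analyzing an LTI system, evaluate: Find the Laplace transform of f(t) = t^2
L{t^n} = n!/s^(n+1)
L{t^2} = 2!/s^3 = 2/s^3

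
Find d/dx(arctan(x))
d/dx[arctan(u)]=u'/(1 + u²), u=x, u'=1

Answer: 1/(1 + x²)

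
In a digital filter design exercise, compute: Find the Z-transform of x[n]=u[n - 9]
Using the time-shift property: Z{u[n-9]}=z^(-9) * z/(z-1)
=z^(-8)/(z-1)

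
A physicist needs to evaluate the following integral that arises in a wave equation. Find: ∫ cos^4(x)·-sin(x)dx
Let u = cos(x), du = -sin(x) dx
∫ u^4 du = u^5/5 + C

Answer: cos^5(x)/5 + C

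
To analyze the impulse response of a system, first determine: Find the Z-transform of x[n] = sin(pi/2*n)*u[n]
Z{sin(w0 * n) * u[n]} = z * sin(w0)/(z^2 - 2z * cos(w0) + 1)
With w0 = pi/2: X(z) = z * sin(pi/2)/(z^2 - 2z * cos(pi/2) + 1)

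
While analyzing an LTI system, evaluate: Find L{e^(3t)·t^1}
First shifting: L{e^(at)f(t)} = F(s-a)
L{t^1} = 1/s^2
Shift s → s-3: 1/(s-3)^2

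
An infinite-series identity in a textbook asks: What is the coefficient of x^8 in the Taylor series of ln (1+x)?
ln(1 + x) = Σ (-1)^(n + 1) x^n/n
Coefficient of x^8 = (-1)^9/8 = -1/8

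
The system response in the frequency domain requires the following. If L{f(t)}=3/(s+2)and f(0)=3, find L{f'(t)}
L{f'(t)}=s·F(s) - f(0)=3s/(s + 2) - 3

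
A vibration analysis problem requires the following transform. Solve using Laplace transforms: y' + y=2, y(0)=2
Take L of both sides: sY(s) - 2 + Y(s) = 2/s
Y(s)(s + 1) = 2/s + 2
Y(s) = 2/(s(s + 1)) + 2/(s + 1)
Partial fractions: 2/(s(s + 1)) = 2/s - 2/(s + 1)
So Y(s) = 2/s
Inverse transform (L^(-1){1/s} = 1, L^(-1){1/(s + 1)} = e^(-t)):

Answer: y(t) = 2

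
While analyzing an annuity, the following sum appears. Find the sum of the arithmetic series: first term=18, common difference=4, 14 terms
Last term: a_n=18+(14-1)·4=70
Sum=n(a_1+a_n)/2=14(18+70)/2=616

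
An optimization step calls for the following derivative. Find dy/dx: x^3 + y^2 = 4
Differentiate: 3x^2 + 2y·(dy/dx)=0
dy/dx=-3x^2/(2y)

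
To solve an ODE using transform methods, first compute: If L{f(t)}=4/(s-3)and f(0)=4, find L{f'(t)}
L{f'(t)}=s·F(s) - f(0)=4s/(s-3)-4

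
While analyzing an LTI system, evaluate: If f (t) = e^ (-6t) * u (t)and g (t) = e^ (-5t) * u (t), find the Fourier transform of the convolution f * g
By the convolution theorem: F{f*g}=F(omega)*G(omega)
F(omega)=1/(6+j*omega), G(omega)=1/(5+j*omega)
F{f*g}=1/((6+j*omega)(5+j*omega))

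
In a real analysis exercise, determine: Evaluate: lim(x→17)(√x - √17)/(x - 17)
Multiply by conjugate (√x + √17)/(√x + √17):
= (x - 17)/((x - 17)(√x + √17)) = 1/(√x + √17)
As x → 17: 1/(2√17)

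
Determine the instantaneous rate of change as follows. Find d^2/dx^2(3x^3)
Apply power rule 2 times:
d^1: 9x^2
d^2: 18x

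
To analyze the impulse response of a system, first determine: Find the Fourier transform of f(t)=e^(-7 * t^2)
The Fourier transform of a Gaussian e^(-a*t^2) is sqrt(pi/a)*e^(-omega^2/(4a)).
With a = 7: F(omega) = sqrt(pi/7)*e^(-omega^2/28)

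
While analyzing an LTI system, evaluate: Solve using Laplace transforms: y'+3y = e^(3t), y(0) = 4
Take L: sY - 4 + 3Y = 1/(s-3)
Y(s + 3) = 1/(s-3) + 4
Y = 1/((s-3)(s + 3)) + 4/(s + 3)
Partial fractions: 1/((s-3)(s + 3)) = (1/6)/(s-3) - (1/6)/(s + 3)
So Y = (1/6)/(s-3) + (23/6)/(s + 3)
Inverse Laplace transform (L^(-1){1/(s-3)} = e^(3t), L^(-1){1/(s + 3)} = e^(-3t)):

Answer: y(t) = (1/6)·e^(3t) + (23/6)·e^(-3t)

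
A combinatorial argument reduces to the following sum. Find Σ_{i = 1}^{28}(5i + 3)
=5·Σ i + 3·28=5·406 + 84=2114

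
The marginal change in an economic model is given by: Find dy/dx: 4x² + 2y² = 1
Differentiate: 8x + 4y·(dy/dx) = 0
dy/dx = -8x/(4y) = -2·(x/y)

Answer: dy/dx = -2·(x/y)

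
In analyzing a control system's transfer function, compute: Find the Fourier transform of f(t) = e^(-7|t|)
Using the standard pair: F{e^(-a|t|)}=2a/(a^2+omega^2)
With a=7: F(omega)=14/(49+omega^2)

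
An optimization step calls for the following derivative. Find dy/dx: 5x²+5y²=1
Differentiate: 10x + 10y·(dy/dx) = 0
dy/dx = -10x/(10y) = -1·(x/y)

Answer: dy/dx = -1·(x/y)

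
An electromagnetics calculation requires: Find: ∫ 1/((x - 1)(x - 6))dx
Partial fractions: 1/((x-1)(x-6))=A/(x-1) + B/(x-6)
A=-1/5, B=1/5
∫ [-1/5· 1/(x-1) + 1/5· 1/(x-6)] dx
=(1/5)[ln|x-6| - ln|x-1|] + C

Answer: (1/5)·ln|(x-6)/(x-1)| + C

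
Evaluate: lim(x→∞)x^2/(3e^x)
Apply L'Hôpital 2 times (∞/∞ each time):
Eventually get 2!/(3e^x) → 0

Answer: 0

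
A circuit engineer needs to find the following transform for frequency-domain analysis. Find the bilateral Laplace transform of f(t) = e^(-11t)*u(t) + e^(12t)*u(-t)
For e^(-11t) * u(t): L=1/(s+11), Re(s) > -11
For e^(12t) * u(-t): L=-1/(s-12), Re(s) < 12
Combined: F(s)=1/(s+11)-1/(s-12), -11 < Re(s) < 12

Answer: 1/(s+11)-1/(s-12), ROC: -11 < Re(s) < 12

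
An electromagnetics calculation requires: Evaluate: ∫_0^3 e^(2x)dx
Antiderivative: (1/2)e^(2x)
Evaluate: (1/2)(e^6-1)

Answer: (e^6-1)/2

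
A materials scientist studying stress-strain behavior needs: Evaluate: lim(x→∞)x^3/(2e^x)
Apply L'Hôpital 3 times (∞/∞ each time):
Eventually get 3!/(2e^x) → 0

Answer: 0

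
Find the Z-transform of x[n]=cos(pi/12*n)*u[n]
Z{cos(w0 * n) * u[n]}=z(z - cos(w0))/(z^2 - 2z * cos(w0) + 1)
With w0=pi/12: X(z)=z(z - cos(pi/12))/(z^2 - 2z * cos(pi/12) + 1)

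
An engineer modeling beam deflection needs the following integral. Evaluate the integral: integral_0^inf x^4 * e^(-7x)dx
This is a Gamma integral. Substitute u = 7x (du = 7 dx):
integral_0^inf x^4*e^(-7x) dx = (1/7^5) integral_0^inf u^4*e^(-u) du
= Gamma(5)/7^5 = 4!/7^5 = 24/16807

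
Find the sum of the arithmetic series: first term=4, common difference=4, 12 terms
Last term: a_n = 4+(12-1)·4 = 48
Sum = n(a_1+a_n)/2 = 12(4+48)/2 = 312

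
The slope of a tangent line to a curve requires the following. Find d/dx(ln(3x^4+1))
Chain rule: d/dx[ln(u)] = u'/u where u = 3x^4+1
u' = 12x^3

Answer: (12x^3)/(3x^4+1)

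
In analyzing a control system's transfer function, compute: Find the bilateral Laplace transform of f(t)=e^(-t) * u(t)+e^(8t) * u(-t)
For e^(-t) * u(t): L=1/(s+1), Re(s) > -1
For e^(8t) * u(-t): L=-1/(s-8), Re(s) < 8
Combined: F(s)=1/(s+1)-1/(s-8), -1 < Re(s) < 8

Answer: 1/(s+1)-1/(s-8), ROC: -1 < Re(s) < 8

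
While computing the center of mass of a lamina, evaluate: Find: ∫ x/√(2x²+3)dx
Let u = 2x²+3, du = 4x dx
∫ (1/4)·u^(-1/2) du = √u/2+C

Answer: √(2x²+3)/2+C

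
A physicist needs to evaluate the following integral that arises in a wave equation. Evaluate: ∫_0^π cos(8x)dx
Antiderivative: sin(8x)/8
Evaluate at bounds: [sin(8·π)/8] - [sin(8·0)/8]
=((0) - (0))/8=0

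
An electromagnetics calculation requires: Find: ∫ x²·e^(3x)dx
Integration by parts twice:
First: u=x², dv=e^(3x) dx => x²e^(3x)/3 - (2/3)∫ xe^(3x) dx
Second (∫ xe^(3x) dx): xe^(3x)/3 - e^(3x)/9
Combining: e^(3x)(x²/3-2x/9+2/27)+C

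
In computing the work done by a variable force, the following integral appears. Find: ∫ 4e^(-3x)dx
Since d/dx[e^(-3x)]=-3e^(-3x), we get -4/3 e^(-3x)+C

Answer: (-4/3)e^(-3x)+C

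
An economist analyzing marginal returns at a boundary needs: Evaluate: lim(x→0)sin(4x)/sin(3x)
sin(u) ≈ u for small u:
sin(4x)/sin(3x) ≈ 4x/(3x)=4/3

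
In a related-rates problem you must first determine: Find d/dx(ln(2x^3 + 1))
Chain rule: d/dx[ln(u)]=u'/u where u=2x^3+1
u'=6x^2

Answer: (6x^2)/(2x^3+1)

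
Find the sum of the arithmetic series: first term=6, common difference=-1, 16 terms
Last term: a_n=6 + (16 - 1)·-1=-9
Sum=n(a_1 + a_n)/2=16(6 + (-9))/2=-24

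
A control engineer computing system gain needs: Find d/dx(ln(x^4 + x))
Chain rule: d/dx[ln(u)] = u'/u where u = x^4+x
u' = 4x^3+1

Answer: (4x^3+1)/(x^4+x)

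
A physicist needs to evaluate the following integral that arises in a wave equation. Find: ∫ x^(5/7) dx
Power rule: ∫ x^(5/7) dx = x^(12/7)/(12/7) + C

Answer: (7/12)·x^(12/7) + C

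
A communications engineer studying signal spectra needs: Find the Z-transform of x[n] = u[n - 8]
Using the time-shift property: Z{u[n-8]} = z^(-8)*z/(z-1)
= z^(-7)/(z-1)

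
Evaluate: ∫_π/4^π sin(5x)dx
Antiderivative: -cos(5x)/5
Evaluate at bounds: [-cos(5·π)/5] - [-cos(5·π/4)/5]
=(-(-1)+(-√2/2))/5=1/5 - √2/10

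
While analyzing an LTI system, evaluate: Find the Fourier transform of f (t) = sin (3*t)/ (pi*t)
sin(W*t)/(pi*t)=(W/pi)*sinc(W*t/pi) is the impulse response of the ideal low-pass filter with cutoff W (here W=3).
Its Fourier transform is a rectangular function:
F(omega)=1 for |omega| < 3, 0 otherwise

Answer: rect(omega/6) [i.e., 1 for |omega| < 3, 0 otherwise]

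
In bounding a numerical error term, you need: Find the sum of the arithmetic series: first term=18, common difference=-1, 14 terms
Last term: a_n=18 + (14 - 1)·-1=5
Sum=n(a_1 + a_n)/2=14(18 + 5)/2=161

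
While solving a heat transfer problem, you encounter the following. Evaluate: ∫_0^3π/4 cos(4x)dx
Antiderivative: sin(4x)/4
Evaluate at bounds: [sin(4·3π/4)/4] - [sin(4·0)/4]
= ((0) - (0))/4 = 0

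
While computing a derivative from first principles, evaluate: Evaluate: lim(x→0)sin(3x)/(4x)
L'Hôpital (0/0): lim 3cos(3x)/4=3/4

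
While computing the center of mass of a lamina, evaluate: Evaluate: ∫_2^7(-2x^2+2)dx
Step 1: Find antiderivative F(x)=(-2/3)x^3 + 2x
Step 2: F(7) - F(2)=-644/3 - (-4/3)=-640/3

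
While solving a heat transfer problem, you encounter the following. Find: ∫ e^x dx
Since d/dx[e^x] = +e^x, we get 1e^x+C

Answer: e^x+C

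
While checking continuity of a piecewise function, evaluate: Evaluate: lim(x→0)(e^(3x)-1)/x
L'Hôpital (0/0): lim 3e^(3x)/1 = 3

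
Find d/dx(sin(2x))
Chain rule: d/dx[sin(u)] = cos(u)·u' where u = 2x
u' = 2

Answer: 2·cos(2x)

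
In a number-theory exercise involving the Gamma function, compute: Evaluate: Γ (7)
Γ(n)=(n-1)! for positive integers
Γ(7)=6!=720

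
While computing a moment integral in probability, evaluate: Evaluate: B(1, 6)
B(x,y) = Γ(x)Γ(y)/Γ(x+y) = (x-1)!(y-1)!/(x+y-1)!
B(1,6) = 0!·5!/6! = 1/6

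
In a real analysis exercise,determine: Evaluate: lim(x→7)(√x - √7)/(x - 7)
Multiply by conjugate (√x + √7)/(√x + √7):
=(x - 7)/((x - 7)(√x + √7))=1/(√x + √7)
As x → 7: 1/(2√7)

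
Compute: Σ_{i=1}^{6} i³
Using formula: Σ i^3=[n(n+1)/2]²=[6·7/2]²=441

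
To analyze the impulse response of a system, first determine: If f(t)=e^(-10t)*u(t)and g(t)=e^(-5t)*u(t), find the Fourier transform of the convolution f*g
By the convolution theorem: F{f * g}=F(omega) * G(omega)
F(omega)=1/(10 + j * omega), G(omega)=1/(5 + j * omega)
F{f * g}=1/((10 + j * omega)(5 + j * omega))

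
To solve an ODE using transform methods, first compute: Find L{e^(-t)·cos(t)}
First shifting: L{e^(at)f(t)}=F(s-a)
L{cos(t)}=s/(s²+1)
Shift: (s+1)/((s+1)²+1)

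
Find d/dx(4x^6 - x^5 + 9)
Power rule: d/dx(ax^n) = n·a·x^(n-1)
Term by term: 24·x^5-5·x^4

Answer: 24x^5-5x^4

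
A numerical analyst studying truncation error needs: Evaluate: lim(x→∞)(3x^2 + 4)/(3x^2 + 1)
Divide numerator and denominator by x^2:
lim (3 + 4/x^2)/(3 + 1/x^2)=1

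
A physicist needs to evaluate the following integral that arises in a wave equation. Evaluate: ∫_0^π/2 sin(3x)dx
Antiderivative: -cos(3x)/3
Evaluate at bounds: [-cos(3·π/2)/3] - [-cos(3·0)/3]
=(-(0)+(1))/3=1/3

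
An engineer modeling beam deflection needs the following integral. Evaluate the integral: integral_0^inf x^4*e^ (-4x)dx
This is a Gamma integral. Substitute u=4x (du=4 dx):
integral_0^inf x^4 * e^(-4x) dx=(1/4^5) integral_0^inf u^4 * e^(-u) du
=Gamma(5)/4^5=4!/4^5=24/1024

Answer: 3/128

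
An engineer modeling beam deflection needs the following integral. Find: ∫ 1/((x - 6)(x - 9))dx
Partial fractions: 1/((x-6)(x-9)) = A/(x-6)+B/(x-9)
A = -1/3, B = 1/3
∫ [-1/3· 1/(x-6)+1/3· 1/(x-9)] dx
= (1/3)[ln|x-9| - ln|x-6|]+C

Answer: (1/3)·ln|(x-9)/(x-6)|+C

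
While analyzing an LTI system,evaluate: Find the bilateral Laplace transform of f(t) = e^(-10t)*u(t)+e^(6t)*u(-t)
For e^(-10t) * u(t): L = 1/(s + 10), Re(s) > -10
For e^(6t) * u(-t): L = -1/(s-6), Re(s) < 6
Combined: F(s) = 1/(s + 10) - 1/(s-6), -10 < Re(s) < 6

Answer: 1/(s + 10) - 1/(s-6), ROC: -10 < Re(s) < 6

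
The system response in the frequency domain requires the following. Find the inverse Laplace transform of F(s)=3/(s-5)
L^(-1){3/(s-a)} = c·e^(at)
Here a = 5, c = 3

Answer: 3e^(5t)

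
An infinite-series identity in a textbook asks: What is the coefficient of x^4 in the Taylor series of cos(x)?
cos(x)=Σ (-1)^k x^(2k)/(2k)!
For x^4: (-1)^2/4!=1/24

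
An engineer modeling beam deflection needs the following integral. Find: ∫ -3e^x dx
Since d/dx[e^x]=+e^x, we get -3e^x+C

Answer: -3e^x+C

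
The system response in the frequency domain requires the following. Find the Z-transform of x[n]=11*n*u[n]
Z{n*u[n]} = z/(z-1)^2
By linearity: Z{11*n*u[n]} = 11z/(z-1)^2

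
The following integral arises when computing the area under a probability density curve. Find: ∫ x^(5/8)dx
Power rule: ∫ x^(5/8) dx = x^(13/8)/(13/8)+C

Answer: (8/13)·x^(13/8)+C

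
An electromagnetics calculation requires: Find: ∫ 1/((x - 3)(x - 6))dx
Partial fractions: 1/((x-3)(x-6))=A/(x-3) + B/(x-6)
A=-1/3, B=1/3
∫ [-1/3· 1/(x-3) + 1/3· 1/(x-6)] dx
=(1/3)[ln|x-6| - ln|x-3|] + C

Answer: (1/3)·ln|(x-6)/(x-3)| + C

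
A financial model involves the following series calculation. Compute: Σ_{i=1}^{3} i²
Using formula: Σ i^2=n(n+1)(2n+1)/6=3·4·7/6=14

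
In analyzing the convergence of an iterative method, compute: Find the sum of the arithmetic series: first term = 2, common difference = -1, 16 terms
Last term: a_n = 2+(16-1)·-1 = -13
Sum = n(a_1+a_n)/2 = 16(2+(-13))/2 = -88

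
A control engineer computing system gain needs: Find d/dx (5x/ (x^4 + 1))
Quotient rule: (f/g)'=(f'g - fg')/g²
f=5x, f'=5
g=x^4+1, g'=4x^3

Answer: (5·(x^4+1)-20x^4)/(x^4+1)²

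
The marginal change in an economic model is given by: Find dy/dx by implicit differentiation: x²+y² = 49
Differentiate both sides: 2x + 2y·(dy/dx)=0
Solve: dy/dx=-2x/(2y)=-x/y

Answer: dy/dx=-x/y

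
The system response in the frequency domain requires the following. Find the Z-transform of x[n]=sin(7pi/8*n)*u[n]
Z{sin(w0*n)*u[n]}=z*sin(w0)/(z^2 - 2z*cos(w0) + 1)
With w0=7pi/8: X(z)=z*sin(7pi/8)/(z^2 - 2z*cos(7pi/8) + 1)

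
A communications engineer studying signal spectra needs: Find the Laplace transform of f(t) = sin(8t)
L{sin(wt)}=w/(s²+w²)
L{sin(8t)}=8/(s²+64)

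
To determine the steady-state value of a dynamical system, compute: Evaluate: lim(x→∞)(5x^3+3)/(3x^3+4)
Divide numerator and denominator by x^3:
lim (5 + 3/x^3)/(3 + 4/x^3)=5/3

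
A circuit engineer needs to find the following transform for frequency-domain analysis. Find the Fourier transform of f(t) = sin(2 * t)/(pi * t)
sin(W * t)/(pi * t)=(W/pi) * sinc(W * t/pi) is the impulse response of the ideal low-pass filter with cutoff W (here W=2).
Its Fourier transform is a rectangular function:
F(omega)=1 for |omega| < 2, 0 otherwise

Answer: rect(omega/4) [i.e., 1 for |omega| < 2, 0 otherwise]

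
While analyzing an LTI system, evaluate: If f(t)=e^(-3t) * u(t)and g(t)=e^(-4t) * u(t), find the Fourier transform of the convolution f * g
By the convolution theorem: F{f * g}=F(omega) * G(omega)
F(omega)=1/(3 + j * omega), G(omega)=1/(4 + j * omega)
F{f * g}=1/((3 + j * omega)(4 + j * omega))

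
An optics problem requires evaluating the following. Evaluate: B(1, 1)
B(x,y)=Γ(x)Γ(y)/Γ(x+y)=(x-1)!(y-1)!/(x+y-1)!
B(1,1)=0!·0!/1!=1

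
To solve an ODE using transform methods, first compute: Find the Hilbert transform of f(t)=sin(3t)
The Hilbert transform shifts each frequency component by -pi/2.
H{sin(wt)}=-cos(wt)
With w=3: H{sin(3t)}=-cos(3t)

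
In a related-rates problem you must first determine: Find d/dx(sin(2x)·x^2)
Product rule: (fg)' = f'g + fg'
f = sin(2x), f' = 2·cos(2x)
g = x^2, g' = 2x

Answer: 2·cos(2x)·x^2 + 2·sin(2x)·x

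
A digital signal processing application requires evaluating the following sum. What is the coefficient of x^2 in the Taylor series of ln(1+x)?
ln(1+x)=Σ (-1)^(n+1) x^n/n
Coefficient of x^2=(-1)^3/2=-1/2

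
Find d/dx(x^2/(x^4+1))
Quotient rule: (f/g)'=(f'g - fg')/g²
f=x^2, f'=2x
g=x^4+1, g'=4x^3

Answer: (2x·(x^4+1)-4x^5)/(x^4+1)²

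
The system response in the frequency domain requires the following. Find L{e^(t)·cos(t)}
First shifting: L{e^(at)f(t)}=F(s-a)
L{cos(t)}=s/(s²+1)
Shift: (s-1)/((s-1)²+1)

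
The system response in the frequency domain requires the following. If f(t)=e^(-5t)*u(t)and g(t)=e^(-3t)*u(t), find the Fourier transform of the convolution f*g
By the convolution theorem: F{f * g}=F(omega) * G(omega)
F(omega)=1/(5 + j * omega), G(omega)=1/(3 + j * omega)
F{f * g}=1/((5 + j * omega)(3 + j * omega))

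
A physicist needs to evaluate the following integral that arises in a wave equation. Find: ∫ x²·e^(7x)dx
Integration by parts twice:
First: u=x², dv=e^(7x) dx => x²e^(7x)/7 - (2/7)∫ xe^(7x) dx
Second (∫ xe^(7x) dx): xe^(7x)/7 - e^(7x)/49
Combining: e^(7x)(x²/7-2x/49+2/343)+C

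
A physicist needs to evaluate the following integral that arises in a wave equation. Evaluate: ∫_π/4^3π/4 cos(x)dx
Antiderivative: sin(x)
Evaluate at bounds: [sin(1·3π/4)/1] - [sin(1·π/4)/1]
=((√2/2) - (√2/2))/1=0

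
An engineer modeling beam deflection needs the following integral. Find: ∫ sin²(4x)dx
Using identity sin²(u)=(1 - cos(2u))/2:
∫ (1 - cos(8x))/2 dx=x/2 - sin(8x)/16 + C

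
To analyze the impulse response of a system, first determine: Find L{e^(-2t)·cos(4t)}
First shifting: L{e^(at)f(t)}=F(s-a)
L{cos(4t)}=s/(s² + 16)
Shift: (s + 2)/((s + 2)² + 16)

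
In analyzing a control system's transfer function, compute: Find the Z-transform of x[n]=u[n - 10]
Using the time-shift property: Z{u[n-10]} = z^(-10)*z/(z-1)
= z^(-9)/(z-1)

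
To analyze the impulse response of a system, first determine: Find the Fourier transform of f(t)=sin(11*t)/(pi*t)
sin(W * t)/(pi * t)=(W/pi) * sinc(W * t/pi) is the impulse response of the ideal low-pass filter with cutoff W (here W=11).
Its Fourier transform is a rectangular function:
F(omega)=1 for |omega| < 11, 0 otherwise

Answer: rect(omega/22) [i.e., 1 for |omega| < 11, 0 otherwise]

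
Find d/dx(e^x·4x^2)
Product rule: (fg)' = f'g+fg'
f = e^x, f' = e^x
g = 4x^2, g' = 8x

Answer: 4·e^x·x^2+8·e^x·x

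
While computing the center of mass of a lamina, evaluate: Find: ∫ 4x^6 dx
Using power rule: ∫ 4x^6 dx = 4/7 x^7+C = (4/7)x^7+C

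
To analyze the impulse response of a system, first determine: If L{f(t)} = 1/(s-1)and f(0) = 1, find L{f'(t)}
L{f'(t)} = s·F(s) - f(0) = s/(s-1)-1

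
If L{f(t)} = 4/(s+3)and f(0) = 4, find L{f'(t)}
L{f'(t)}=s·F(s) - f(0)=4s/(s + 3) - 4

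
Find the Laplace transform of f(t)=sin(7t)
L{sin(wt)}=w/(s² + w²)
L{sin(7t)}=7/(s² + 49)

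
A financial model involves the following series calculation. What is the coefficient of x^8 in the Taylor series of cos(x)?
cos(x)=Σ (-1)^k x^(2k)/(2k)!
For x^8: (-1)^4/8!=1/40320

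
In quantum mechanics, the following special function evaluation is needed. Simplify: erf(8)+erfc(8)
By definition erfc(x) = 1 - erf(x)
erf(8)+erfc(8) = erf(8)+1 - erf(8) = 1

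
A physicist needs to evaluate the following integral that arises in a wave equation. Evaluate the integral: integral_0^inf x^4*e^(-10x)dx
This is a Gamma integral. Substitute u=10x (du=10 dx):
integral_0^inf x^4*e^(-10x) dx=(1/10^5) integral_0^inf u^4*e^(-u) du
=Gamma(5)/10^5=4!/10^5=24/100000

Answer: 3/12500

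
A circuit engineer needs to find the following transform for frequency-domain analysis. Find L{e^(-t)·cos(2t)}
First shifting: L{e^(at)f(t)} = F(s-a)
L{cos(2t)} = s/(s²+4)
Shift: (s+1)/((s+1)²+4)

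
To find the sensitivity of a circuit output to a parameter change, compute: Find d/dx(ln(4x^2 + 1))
Chain rule: d/dx[ln(u)] = u'/u where u = 4x^2 + 1
u' = 8x

Answer: (8x)/(4x^2 + 1)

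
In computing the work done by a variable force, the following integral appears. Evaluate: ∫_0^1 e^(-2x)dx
Antiderivative: (1/(-2))e^(-2x)
Evaluate: (1/(-2))(e^-2-1)

Answer: (e^-2-1)/(-2)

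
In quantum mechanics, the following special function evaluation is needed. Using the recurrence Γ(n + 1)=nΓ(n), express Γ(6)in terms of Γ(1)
Γ(6) = 5Γ(5) = 5·4Γ(4) = ... = 5!·Γ(1) = 120·Γ(1)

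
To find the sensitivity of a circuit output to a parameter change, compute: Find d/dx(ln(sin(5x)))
Chain rule: d/dx[ln(u)] = u'/u where u = sin(5x)
u' = 5cos(5x)

Answer: (5cos(5x))/(sin(5x))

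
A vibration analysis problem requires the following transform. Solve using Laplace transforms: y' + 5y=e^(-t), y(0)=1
Take L: sY - 1 + 5Y=1/(s + 1)
Y(s + 5)=1/(s + 1) + 1
Y=1/((s + 1)(s + 5)) + 1/(s + 5)
Partial fractions: 1/((s + 1)(s + 5))=(1/4)/(s + 1) - (1/4)/(s + 5)
So Y=(1/4)/(s + 1) + (3/4)/(s + 5)
Inverse Laplace transform (L^(-1){1/(s + 1)}=e^(-t), L^(-1){1/(s + 5)}=e^(-5t)):

Answer: y(t)=(1/4)·e^(-t) + (3/4)·e^(-5t)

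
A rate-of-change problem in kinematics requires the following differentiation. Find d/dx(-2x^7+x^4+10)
Power rule: d/dx(ax^n) = n·a·x^(n-1)
Term by term: -14·x^6+4·x^3

Answer: -14x^6+4x^3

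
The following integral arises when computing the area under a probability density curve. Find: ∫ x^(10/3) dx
Power rule: ∫ x^(10/3) dx=x^(13/3)/(13/3)+C

Answer: (3/13)·x^(13/3)+C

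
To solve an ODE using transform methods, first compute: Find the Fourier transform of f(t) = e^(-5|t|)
Using the standard pair: F{e^(-a|t|)} = 2a/(a^2+omega^2)
With a = 5: F(omega) = 10/(25+omega^2)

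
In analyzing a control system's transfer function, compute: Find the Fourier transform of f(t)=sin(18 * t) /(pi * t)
sin(W * t)/(pi * t)=(W/pi) * sinc(W * t/pi) is the impulse response of the ideal low-pass filter with cutoff W (here W=18).
Its Fourier transform is a rectangular function:
F(omega)=1 for |omega| < 18, 0 otherwise

Answer: rect(omega/36) [i.e., 1 for |omega| < 18, 0 otherwise]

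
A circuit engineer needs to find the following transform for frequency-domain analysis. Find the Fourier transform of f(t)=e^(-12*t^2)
The Fourier transform of a Gaussian e^(-a*t^2) is sqrt(pi/a)*e^(-omega^2/(4a)).
With a=12: F(omega)=sqrt(pi/12)*e^(-omega^2/48)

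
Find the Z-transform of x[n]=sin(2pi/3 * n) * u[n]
Z{sin(w0*n)*u[n]}=z*sin(w0)/(z^2 - 2z*cos(w0) + 1)
With w0=2pi/3: X(z)=z*sin(2pi/3)/(z^2 - 2z*cos(2pi/3) + 1)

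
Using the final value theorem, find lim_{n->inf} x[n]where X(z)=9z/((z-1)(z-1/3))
Final value theorem: lim x[n]=lim_{z->1} (z-1) * X(z)
(z-1) * X(z)=9z/(z-1/3)
As z->1: 9/(1-1/3)=9/(2/3)=27/2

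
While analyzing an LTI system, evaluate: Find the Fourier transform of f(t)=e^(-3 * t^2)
The Fourier transform of a Gaussian e^(-a*t^2) is sqrt(pi/a)*e^(-omega^2/(4a)).
With a=3: F(omega)=sqrt(pi/3)*e^(-omega^2/12)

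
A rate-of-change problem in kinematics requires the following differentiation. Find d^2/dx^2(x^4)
Apply power rule 2 times:
d^1: 4x^3
d^2: 12x^2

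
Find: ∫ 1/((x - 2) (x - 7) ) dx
Partial fractions: 1/((x-2)(x-7)) = A/(x-2)+B/(x-7)
A = -1/5, B = 1/5
∫ [-1/5· 1/(x-2)+1/5· 1/(x-7)] dx
= (1/5)[ln|x-7| - ln|x-2|]+C

Answer: (1/5)·ln|(x-7)/(x-2)|+C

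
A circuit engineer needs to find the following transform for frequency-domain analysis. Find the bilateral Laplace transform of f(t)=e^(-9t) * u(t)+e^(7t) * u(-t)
For e^(-9t) * u(t): L=1/(s+9), Re(s) > -9
For e^(7t) * u(-t): L=-1/(s-7), Re(s) < 7
Combined: F(s)=1/(s+9)-1/(s-7), -9 < Re(s) < 7

Answer: 1/(s+9)-1/(s-7), ROC: -9 < Re(s) < 7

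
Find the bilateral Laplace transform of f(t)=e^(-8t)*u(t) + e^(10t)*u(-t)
For e^(-8t) * u(t): L=1/(s+8), Re(s) > -8
For e^(10t) * u(-t): L=-1/(s-10), Re(s) < 10
Combined: F(s)=1/(s+8)-1/(s-10), -8 < Re(s) < 10

Answer: 1/(s+8)-1/(s-10), ROC: -8 < Re(s) < 10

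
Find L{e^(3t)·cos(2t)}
First shifting: L{e^(at)f(t)} = F(s-a)
L{cos(2t)} = s/(s² + 4)
Shift: (s-3)/((s-3)² + 4)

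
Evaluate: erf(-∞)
erf(-∞) = -1 (the error function is odd, so erf(-∞) = -erf(∞) = -1)

Answer: -1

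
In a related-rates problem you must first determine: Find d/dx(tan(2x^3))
Chain rule: d/dx[tan(u)]=sec²(u)·u' where u=2x^3
u'=6x^2

Answer: 6x^2·sec²(2x^3)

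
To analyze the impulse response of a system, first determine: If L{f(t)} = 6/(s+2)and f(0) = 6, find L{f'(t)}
L{f'(t)} = s·F(s) - f(0) = 6s/(s+2)-6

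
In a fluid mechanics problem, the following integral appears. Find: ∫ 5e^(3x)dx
Since d/dx[e^(3x)] = 3e^(3x), we get 5/3 e^(3x)+C

Answer: (5/3)e^(3x)+C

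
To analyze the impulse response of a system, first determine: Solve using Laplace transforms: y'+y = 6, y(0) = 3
Take L of both sides: sY(s)-3+Y(s) = 6/s
Y(s)(s+1) = 6/s+3
Y(s) = 6/(s(s+1))+3/(s+1)
Partial fractions: 6/(s(s+1)) = 6/s - 6/(s+1)
So Y(s) = 6/s - 3/(s+1)
Inverse transform (L^(-1){1/s} = 1, L^(-1){1/(s+1)} = e^(-t)):

Answer: y(t) = 6-3·e^(-t)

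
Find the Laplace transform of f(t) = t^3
L{t^n}=n!/s^(n+1)
L{t^3}=3!/s^4=6/s^4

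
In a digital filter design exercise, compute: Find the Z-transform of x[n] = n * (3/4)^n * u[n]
Using the property Z{n*a^n*u[n]} = az/(z-a)^2
With a = 3/4: X(z) = (3/4)z/(z - 3/4)^2, |z| > 3/4

Answer: (3/4)z/(z - 3/4)^2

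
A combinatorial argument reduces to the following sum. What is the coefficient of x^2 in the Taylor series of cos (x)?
cos(x) = Σ (-1)^k x^(2k)/(2k)!
For x^2: (-1)^1/2! = -1/2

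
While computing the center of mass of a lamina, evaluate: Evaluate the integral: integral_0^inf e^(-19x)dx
integral_0^inf e^(-19x) dx = [-1/19*e^(-19x)]_0^inf
= 0 - (-1/19) = 1/19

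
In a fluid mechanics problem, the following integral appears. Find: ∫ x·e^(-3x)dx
Integration by parts: u = x, dv = e^(-3x) dx
du = dx, v = e^(-3x)/(-3)
= x·e^(-3x)/(-3) - ∫ e^(-3x)/(-3) dx
= x·e^(-3x)/(-3) - e^(-3x)/9+C

Answer: e^(-3x)(x/(-3)-1/9)+C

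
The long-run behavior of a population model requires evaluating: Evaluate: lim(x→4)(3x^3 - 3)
Polynomial is continuous, so substitute x = 4:
3·4^3-3 = 189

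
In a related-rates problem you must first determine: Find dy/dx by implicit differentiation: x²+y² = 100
Differentiate both sides: 2x + 2y·(dy/dx) = 0
Solve: dy/dx = -2x/(2y) = -x/y

Answer: dy/dx = -x/y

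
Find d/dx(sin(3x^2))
Chain rule: d/dx[sin(u)]=cos(u)·u' where u=3x^2
u'=6x

Answer: 6x·cos(3x^2)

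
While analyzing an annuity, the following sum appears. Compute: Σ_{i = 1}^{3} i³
Using formula: Σ i^3=[n(n + 1)/2]²=[3·4/2]²=36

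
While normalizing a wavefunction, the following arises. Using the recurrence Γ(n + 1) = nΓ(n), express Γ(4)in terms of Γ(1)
Γ(4)=3Γ(3)=3·2Γ(2)=...=3!·Γ(1)=6·Γ(1)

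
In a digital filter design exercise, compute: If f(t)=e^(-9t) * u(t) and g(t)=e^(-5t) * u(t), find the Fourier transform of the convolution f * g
By the convolution theorem: F{f * g}=F(omega) * G(omega)
F(omega)=1/(9+j * omega), G(omega)=1/(5+j * omega)
F{f * g}=1/((9+j * omega)(5+j * omega))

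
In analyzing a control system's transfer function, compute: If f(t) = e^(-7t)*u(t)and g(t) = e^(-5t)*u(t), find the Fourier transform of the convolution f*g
By the convolution theorem: F{f * g} = F(omega) * G(omega)
F(omega) = 1/(7+j * omega), G(omega) = 1/(5+j * omega)
F{f * g} = 1/((7+j * omega)(5+j * omega))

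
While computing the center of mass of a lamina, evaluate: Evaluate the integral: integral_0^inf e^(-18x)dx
integral_0^inf e^(-18x) dx=[-1/18 * e^(-18x)]_0^inf
=0 - (-1/18)=1/18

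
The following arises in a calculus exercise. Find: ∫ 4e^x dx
Since d/dx[e^x] = +e^x, we get 4e^x+C

Answer: 4e^x+C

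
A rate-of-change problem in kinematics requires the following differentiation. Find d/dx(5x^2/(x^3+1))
Quotient rule: (f/g)'=(f'g - fg')/g²
f=5x^2, f'=10x
g=x^3 + 1, g'=3x^2

Answer: (10x·(x^3 + 1) - 15x^4)/(x^3 + 1)²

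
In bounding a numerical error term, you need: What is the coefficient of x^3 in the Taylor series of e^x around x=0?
Taylor series of e^x = Σ x^n/n!
Coefficient of x^3 = 1/3! = 1/6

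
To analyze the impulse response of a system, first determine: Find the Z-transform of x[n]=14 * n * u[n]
Z{n*u[n]}=z/(z-1)^2
By linearity: Z{14*n*u[n]}=14z/(z-1)^2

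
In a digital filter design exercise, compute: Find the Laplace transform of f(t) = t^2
L{t^n}=n!/s^(n+1)
L{t^2}=2!/s^3=2/s^3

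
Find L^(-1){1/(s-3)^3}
L^(-1){1/(s-a)^n}=t^(n-1)·e^(at)/(n-1)!
Here a=3, n=3: t^2·e^(3t)/2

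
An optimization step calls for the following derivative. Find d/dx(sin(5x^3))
Chain rule: d/dx[sin(u)]=cos(u)·u' where u=5x^3
u'=15x^2

Answer: 15x^2·cos(5x^3)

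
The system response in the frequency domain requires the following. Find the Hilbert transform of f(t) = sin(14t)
The Hilbert transform shifts each frequency component by -pi/2.
H{sin(wt)}=-cos(wt)
With w=14: H{sin(14t)}=-cos(14t)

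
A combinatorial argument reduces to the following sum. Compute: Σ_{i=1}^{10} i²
Using formula: Σ i^2=n(n+1)(2n+1)/6=10·11·21/6=385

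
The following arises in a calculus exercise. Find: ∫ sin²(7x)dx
Using identity sin²(u)=(1 - cos(2u))/2:
∫ (1 - cos(14x))/2 dx=x/2 - sin(14x)/28+C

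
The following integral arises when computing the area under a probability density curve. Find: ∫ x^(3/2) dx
Power rule: ∫ x^(3/2) dx=x^(5/2)/(5/2)+C

Answer: (2/5)·x^(5/2)+C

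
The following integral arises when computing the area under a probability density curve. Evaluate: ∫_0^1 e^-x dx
Antiderivative: -e^-x
Evaluate: -(e^-1-1)

Answer: (e^-1-1)/(-1)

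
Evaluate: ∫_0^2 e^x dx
Antiderivative: e^x
Evaluate: (e^2-1)

Answer: e^2-1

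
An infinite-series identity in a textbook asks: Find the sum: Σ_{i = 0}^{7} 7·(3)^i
Geometric series: S=a(1 - r^n)/(1 - r)
a=7, r=3, n=8
S=7(1 - 6561)/-2=22960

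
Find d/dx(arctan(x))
d/dx[arctan(u)]=u'/(1 + u²), u=x, u'=1

Answer: 1/(1 + x²)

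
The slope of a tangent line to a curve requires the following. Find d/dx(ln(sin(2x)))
Chain rule: d/dx[ln(u)] = u'/u where u = sin(2x)
u' = 2cos(2x)

Answer: (2cos(2x))/(sin(2x))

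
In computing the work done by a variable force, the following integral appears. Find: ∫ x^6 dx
Using power rule: ∫ x^6 dx = 1/7 x^7+C = (1/7)x^7+C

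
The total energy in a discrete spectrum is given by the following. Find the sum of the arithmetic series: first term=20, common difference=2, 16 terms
Last term: a_n = 20 + (16 - 1)·2 = 50
Sum = n(a_1 + a_n)/2 = 16(20 + 50)/2 = 560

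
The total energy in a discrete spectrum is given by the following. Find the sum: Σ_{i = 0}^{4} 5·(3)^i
Geometric series: S = a(1 - r^n)/(1 - r)
a = 5, r = 3, n = 5
S = 5(1-243)/-2 = 605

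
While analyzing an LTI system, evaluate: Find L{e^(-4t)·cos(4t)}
First shifting: L{e^(at)f(t)} = F(s-a)
L{cos(4t)} = s/(s²+16)
Shift: (s+4)/((s+4)²+16)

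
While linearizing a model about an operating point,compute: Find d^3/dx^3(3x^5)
Apply power rule 3 times:
d^1: 15x^4
d^2: 60x^3
d^3: 180x^2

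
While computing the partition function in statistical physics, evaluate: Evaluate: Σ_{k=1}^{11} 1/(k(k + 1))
Partial fractions: 1/(k(k + 1)) = 1/k - 1/(k + 1)
Telescoping sum: 1(1 - 1/12) = 1·11/12

Answer: 11/12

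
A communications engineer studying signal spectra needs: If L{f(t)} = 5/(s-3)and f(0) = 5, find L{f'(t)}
L{f'(t)} = s·F(s) - f(0) = 5s/(s-3)-5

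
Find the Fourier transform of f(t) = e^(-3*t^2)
The Fourier transform of a Gaussian e^(-a * t^2) is sqrt(pi/a) * e^(-omega^2/(4a)).
With a=3: F(omega)=sqrt(pi/3) * e^(-omega^2/12)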